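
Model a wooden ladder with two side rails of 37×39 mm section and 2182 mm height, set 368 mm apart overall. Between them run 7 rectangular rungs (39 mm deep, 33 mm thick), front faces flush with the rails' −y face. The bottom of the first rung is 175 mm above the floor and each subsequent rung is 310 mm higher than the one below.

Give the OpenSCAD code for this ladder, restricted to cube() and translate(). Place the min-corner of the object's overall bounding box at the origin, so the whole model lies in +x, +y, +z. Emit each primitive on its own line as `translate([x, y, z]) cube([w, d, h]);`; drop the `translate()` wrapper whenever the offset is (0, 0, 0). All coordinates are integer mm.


cube([37, 39, 2182]);
translate([331, 0, 0]) cube([37, 39, 2182]);
translate([37, 0, 175]) cube([294, 39, 33]);
translate([37, 0, 485]) cube([294, 39, 33]);
translate([37, 0, 795]) cube([294, 39, 33]);
translate([37, 0, 1105]) cube([294, 39, 33]);
translate([37, 0, 1415]) cube([294, 39, 33]);
translate([37, 0, 1725]) cube([294, 39, 33]);
translate([37, 0, 2035]) cube([294, 39, 33]);


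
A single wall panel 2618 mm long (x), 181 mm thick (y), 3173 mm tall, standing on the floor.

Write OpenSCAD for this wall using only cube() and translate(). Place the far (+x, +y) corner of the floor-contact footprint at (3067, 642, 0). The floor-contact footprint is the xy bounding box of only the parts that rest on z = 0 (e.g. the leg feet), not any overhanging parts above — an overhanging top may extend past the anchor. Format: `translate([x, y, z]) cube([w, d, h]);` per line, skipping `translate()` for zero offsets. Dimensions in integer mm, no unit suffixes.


translate([449, 461, 0]) cube([2618, 181, 3173]);


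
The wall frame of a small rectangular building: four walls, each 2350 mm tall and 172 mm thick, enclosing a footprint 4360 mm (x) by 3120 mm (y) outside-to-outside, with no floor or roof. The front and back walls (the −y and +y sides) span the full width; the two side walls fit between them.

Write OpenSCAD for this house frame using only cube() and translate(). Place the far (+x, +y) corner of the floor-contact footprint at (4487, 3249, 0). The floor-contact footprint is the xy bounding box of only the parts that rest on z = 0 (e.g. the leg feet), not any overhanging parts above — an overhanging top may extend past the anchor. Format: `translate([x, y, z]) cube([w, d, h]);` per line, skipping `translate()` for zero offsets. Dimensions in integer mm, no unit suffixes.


translate([127, 129, 0]) cube([4360, 172, 2350]);
translate([127, 3077, 0]) cube([4360, 172, 2350]);
translate([127, 301, 0]) cube([172, 2776, 2350]);
translate([4315, 301, 0]) cube([172, 2776, 2350]);


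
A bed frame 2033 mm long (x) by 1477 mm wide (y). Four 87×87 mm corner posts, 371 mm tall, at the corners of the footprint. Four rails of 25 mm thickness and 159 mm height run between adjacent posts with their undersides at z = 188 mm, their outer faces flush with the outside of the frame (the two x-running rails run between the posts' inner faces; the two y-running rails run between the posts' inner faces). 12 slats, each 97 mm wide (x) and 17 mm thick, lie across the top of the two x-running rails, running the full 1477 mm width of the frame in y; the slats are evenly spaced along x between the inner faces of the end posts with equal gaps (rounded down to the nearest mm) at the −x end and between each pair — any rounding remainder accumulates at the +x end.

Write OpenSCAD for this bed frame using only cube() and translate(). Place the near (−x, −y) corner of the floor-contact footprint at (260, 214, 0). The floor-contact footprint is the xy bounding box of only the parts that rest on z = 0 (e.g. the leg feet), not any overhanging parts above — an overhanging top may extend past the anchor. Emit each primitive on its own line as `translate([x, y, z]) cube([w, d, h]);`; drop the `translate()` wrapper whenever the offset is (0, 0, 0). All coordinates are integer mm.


// slat z = rail_z + rail_h = 188 + 159 = 347
// slat gap = ⌊(1859 − 12·97) / 13⌋ = 53
translate([260, 214, 0]) cube([87, 87, 371]);
translate([260, 1604, 0]) cube([87, 87, 371]);
translate([2206, 214, 0]) cube([87, 87, 371]);
translate([2206, 1604, 0]) cube([87, 87, 371]);
translate([347, 214, 188]) cube([1859, 25, 159]);
translate([347, 1666, 188]) cube([1859, 25, 159]);
translate([260, 301, 188]) cube([25, 1303, 159]);
translate([2268, 301, 188]) cube([25, 1303, 159]);
translate([400, 214, 347]) cube([97, 1477, 17]);
translate([550, 214, 347]) cube([97, 1477, 17]);
translate([700, 214, 347]) cube([97, 1477, 17]);
translate([850, 214, 347]) cube([97, 1477, 17]);
translate([1000, 214, 347]) cube([97, 1477, 17]);
translate([1150, 214, 347]) cube([97, 1477, 17]);
translate([1300, 214, 347]) cube([97, 1477, 17]);
translate([1450, 214, 347]) cube([97, 1477, 17]);
translate([1600, 214, 347]) cube([97, 1477, 17]);
translate([1750, 214, 347]) cube([97, 1477, 17]);
translate([1900, 214, 347]) cube([97, 1477, 17]);
translate([2050, 214, 347]) cube([97, 1477, 17]);


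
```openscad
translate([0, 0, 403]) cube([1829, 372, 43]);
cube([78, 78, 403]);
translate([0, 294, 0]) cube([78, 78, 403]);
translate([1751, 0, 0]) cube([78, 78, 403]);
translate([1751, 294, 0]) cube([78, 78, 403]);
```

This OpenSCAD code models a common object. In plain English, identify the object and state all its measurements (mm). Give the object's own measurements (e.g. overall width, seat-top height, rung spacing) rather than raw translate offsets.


A long wooden bench with a 1829 mm (x) × 372 mm (y) seat, 43 mm thick, its top surface 446 mm above the floor. Four 78 mm square legs at the seat corners, flush with the edges, run from z = 0 to the seat underside.


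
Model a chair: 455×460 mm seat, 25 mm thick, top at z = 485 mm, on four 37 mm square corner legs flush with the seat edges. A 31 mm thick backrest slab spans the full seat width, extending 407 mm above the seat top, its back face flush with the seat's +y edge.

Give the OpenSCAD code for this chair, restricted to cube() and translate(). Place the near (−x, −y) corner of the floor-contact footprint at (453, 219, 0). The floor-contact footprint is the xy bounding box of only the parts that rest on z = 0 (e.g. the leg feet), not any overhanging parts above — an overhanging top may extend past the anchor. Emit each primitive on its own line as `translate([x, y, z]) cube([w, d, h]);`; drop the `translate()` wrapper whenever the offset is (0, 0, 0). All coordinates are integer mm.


translate([453, 219, 460]) cube([455, 460, 25]);
translate([453, 219, 0]) cube([37, 37, 460]);
translate([871, 219, 0]) cube([37, 37, 460]);
translate([453, 642, 0]) cube([37, 37, 460]);
translate([871, 642, 0]) cube([37, 37, 460]);
translate([453, 648, 485]) cube([455, 31, 407]);


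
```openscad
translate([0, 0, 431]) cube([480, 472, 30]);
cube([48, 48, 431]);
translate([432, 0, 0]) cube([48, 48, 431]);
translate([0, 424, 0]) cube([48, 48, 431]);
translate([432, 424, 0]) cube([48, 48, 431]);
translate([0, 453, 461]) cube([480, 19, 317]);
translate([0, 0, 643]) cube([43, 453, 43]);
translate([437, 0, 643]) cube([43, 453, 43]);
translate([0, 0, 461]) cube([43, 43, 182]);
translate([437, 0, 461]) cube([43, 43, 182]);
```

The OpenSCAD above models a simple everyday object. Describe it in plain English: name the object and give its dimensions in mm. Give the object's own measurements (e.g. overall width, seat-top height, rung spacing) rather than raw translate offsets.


A chair. The seat is a 480×472×30 mm slab with its top at z = 461 mm, on four 48×48 mm corner legs (flush with the seat edges, standing on z = 0). A flat backrest 19 mm thick, 317 mm tall, spans the full seat width and rises from the seat top along its +y edge, rear face flush with the rear of the seat. Two armrests of 43×43 mm section run along each side from the seat's front edge to the front of the backrest, top faces 225 mm above the seat top and outer faces flush with the seat's x-edges; a 43×43 mm post under the front of each armrest stands on the seat at the front corner.


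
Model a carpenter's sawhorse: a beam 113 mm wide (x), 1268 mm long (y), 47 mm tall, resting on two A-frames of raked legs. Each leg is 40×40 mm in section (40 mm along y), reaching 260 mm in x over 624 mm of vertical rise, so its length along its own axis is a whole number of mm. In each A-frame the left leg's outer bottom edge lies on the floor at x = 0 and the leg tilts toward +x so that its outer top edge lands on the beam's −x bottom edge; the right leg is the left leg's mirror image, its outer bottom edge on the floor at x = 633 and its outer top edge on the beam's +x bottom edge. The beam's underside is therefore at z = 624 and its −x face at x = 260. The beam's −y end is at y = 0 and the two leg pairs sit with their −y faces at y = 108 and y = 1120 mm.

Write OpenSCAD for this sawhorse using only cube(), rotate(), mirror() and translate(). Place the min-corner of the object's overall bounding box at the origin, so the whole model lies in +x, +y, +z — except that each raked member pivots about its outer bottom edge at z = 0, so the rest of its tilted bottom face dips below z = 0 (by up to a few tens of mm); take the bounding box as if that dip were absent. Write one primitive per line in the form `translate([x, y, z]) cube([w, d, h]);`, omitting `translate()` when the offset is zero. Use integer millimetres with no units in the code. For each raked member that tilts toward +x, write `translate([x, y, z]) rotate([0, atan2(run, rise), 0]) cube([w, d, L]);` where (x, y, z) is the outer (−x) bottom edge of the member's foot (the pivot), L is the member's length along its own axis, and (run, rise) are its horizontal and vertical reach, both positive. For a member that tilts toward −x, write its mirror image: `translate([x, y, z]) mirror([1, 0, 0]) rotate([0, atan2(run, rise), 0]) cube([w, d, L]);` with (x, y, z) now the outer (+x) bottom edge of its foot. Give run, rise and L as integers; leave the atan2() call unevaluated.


translate([260, 0, 624]) cube([113, 1268, 47]);
translate([0, 108, 0]) rotate([0, atan2(260, 624), 0]) cube([40, 40, 676]);
translate([633, 108, 0]) mirror([1, 0, 0]) rotate([0, atan2(260, 624), 0]) cube([40, 40, 676]);
translate([0, 1120, 0]) rotate([0, atan2(260, 624), 0]) cube([40, 40, 676]);
translate([633, 1120, 0]) mirror([1, 0, 0]) rotate([0, atan2(260, 624), 0]) cube([40, 40, 676]);


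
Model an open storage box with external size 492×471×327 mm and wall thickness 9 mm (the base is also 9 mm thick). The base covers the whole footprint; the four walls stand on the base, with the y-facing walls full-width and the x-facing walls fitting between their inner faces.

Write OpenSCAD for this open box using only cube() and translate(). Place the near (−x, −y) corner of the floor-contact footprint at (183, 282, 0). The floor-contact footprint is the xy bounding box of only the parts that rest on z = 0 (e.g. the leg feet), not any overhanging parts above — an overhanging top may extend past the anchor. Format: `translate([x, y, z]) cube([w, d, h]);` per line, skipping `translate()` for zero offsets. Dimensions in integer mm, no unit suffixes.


translate([183, 282, 0]) cube([492, 471, 9]);
translate([183, 282, 9]) cube([492, 9, 318]);
translate([183, 744, 9]) cube([492, 9, 318]);
translate([183, 291, 9]) cube([9, 453, 318]);
translate([666, 291, 9]) cube([9, 453, 318]);


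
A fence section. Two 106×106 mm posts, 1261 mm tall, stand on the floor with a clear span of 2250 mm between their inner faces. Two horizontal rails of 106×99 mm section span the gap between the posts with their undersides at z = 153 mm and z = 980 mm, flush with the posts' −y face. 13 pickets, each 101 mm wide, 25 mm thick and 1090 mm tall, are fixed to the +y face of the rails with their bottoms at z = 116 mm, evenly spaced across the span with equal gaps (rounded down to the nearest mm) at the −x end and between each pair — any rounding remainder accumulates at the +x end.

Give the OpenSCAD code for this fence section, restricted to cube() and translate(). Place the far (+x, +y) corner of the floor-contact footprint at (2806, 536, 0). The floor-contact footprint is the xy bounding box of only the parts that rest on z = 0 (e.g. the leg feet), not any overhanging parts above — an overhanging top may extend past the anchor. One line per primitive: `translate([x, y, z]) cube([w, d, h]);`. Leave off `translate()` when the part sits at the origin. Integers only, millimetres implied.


translate([344, 430, 0]) cube([106, 106, 1261]);
translate([2700, 430, 0]) cube([106, 106, 1261]);
translate([450, 430, 153]) cube([2250, 106, 99]);
translate([450, 430, 980]) cube([2250, 106, 99]);
translate([516, 536, 116]) cube([101, 25, 1090]);
translate([683, 536, 116]) cube([101, 25, 1090]);
translate([850, 536, 116]) cube([101, 25, 1090]);
translate([1017, 536, 116]) cube([101, 25, 1090]);
translate([1184, 536, 116]) cube([101, 25, 1090]);
translate([1351, 536, 116]) cube([101, 25, 1090]);
translate([1518, 536, 116]) cube([101, 25, 1090]);
translate([1685, 536, 116]) cube([101, 25, 1090]);
translate([1852, 536, 116]) cube([101, 25, 1090]);
translate([2019, 536, 116]) cube([101, 25, 1090]);
translate([2186, 536, 116]) cube([101, 25, 1090]);
translate([2353, 536, 116]) cube([101, 25, 1090]);
translate([2520, 536, 116]) cube([101, 25, 1090]);


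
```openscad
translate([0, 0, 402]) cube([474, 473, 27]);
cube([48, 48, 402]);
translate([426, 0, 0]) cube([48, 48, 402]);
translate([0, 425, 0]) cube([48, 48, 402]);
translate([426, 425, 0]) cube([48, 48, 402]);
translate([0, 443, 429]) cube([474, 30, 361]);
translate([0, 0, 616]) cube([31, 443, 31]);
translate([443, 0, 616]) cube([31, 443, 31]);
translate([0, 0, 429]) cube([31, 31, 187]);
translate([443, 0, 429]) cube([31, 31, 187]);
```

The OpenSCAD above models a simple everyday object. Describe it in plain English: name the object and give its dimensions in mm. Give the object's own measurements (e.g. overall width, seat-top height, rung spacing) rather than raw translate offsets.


A chair. The seat is a 474×473×27 mm slab with its top at z = 429 mm, on four 48×48 mm corner legs (flush with the seat edges, standing on z = 0). A flat backrest 30 mm thick, 361 mm tall, spans the full seat width and rises from the seat top along its +y edge, rear face flush with the rear of the seat. Two armrests of 31×31 mm section run along each side from the seat's front edge to the front of the backrest, top faces 218 mm above the seat top and outer faces flush with the seat's x-edges; a 31×31 mm post under the front of each armrest stands on the seat at the front corner.


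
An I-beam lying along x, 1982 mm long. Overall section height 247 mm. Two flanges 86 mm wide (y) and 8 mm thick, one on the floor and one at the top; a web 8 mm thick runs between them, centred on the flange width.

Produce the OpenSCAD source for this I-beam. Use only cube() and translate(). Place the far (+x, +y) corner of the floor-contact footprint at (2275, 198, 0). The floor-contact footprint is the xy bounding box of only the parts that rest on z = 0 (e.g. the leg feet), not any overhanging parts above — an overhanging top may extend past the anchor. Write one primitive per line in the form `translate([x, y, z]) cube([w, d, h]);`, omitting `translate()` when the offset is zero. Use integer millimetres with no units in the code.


translate([293, 112, 0]) cube([1982, 86, 8]);
translate([293, 151, 8]) cube([1982, 8, 231]);
translate([293, 112, 239]) cube([1982, 86, 8]);


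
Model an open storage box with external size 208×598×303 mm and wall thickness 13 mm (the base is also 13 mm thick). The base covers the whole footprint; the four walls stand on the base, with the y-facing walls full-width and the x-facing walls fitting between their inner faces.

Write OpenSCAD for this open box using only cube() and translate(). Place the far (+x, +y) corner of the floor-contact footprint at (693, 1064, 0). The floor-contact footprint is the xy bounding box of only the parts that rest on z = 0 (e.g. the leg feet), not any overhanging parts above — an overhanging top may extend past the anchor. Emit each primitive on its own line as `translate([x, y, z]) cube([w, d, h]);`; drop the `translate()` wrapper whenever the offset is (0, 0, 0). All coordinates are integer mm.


translate([485, 466, 0]) cube([208, 598, 13]);
translate([485, 466, 13]) cube([208, 13, 290]);
translate([485, 1051, 13]) cube([208, 13, 290]);
translate([485, 479, 13]) cube([13, 572, 290]);
translate([680, 479, 13]) cube([13, 572, 290]);


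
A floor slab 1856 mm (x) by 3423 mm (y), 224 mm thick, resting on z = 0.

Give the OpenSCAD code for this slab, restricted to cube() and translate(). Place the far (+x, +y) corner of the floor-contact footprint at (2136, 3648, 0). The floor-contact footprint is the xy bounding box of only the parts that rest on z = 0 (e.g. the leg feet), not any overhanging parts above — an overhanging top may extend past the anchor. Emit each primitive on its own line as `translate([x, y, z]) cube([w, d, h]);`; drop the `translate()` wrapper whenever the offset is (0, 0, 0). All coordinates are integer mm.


translate([280, 225, 0]) cube([1856, 3423, 224]);


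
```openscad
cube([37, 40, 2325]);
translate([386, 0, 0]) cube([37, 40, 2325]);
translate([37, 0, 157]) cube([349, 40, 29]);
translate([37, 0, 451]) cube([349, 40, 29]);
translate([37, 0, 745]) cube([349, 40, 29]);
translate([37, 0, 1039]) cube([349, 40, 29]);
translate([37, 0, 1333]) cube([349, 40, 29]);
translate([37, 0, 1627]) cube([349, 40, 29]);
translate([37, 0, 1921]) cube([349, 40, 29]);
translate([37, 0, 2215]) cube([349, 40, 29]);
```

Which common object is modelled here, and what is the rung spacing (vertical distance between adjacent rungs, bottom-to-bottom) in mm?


A ladder. The rung spacing is 294 mm.

Two tall 37×40 posts with 8 short bars between them — a ladder. Adjacent rungs sit at z = 157 and z = 451, so the spacing is 451 − 157 = 294 mm.


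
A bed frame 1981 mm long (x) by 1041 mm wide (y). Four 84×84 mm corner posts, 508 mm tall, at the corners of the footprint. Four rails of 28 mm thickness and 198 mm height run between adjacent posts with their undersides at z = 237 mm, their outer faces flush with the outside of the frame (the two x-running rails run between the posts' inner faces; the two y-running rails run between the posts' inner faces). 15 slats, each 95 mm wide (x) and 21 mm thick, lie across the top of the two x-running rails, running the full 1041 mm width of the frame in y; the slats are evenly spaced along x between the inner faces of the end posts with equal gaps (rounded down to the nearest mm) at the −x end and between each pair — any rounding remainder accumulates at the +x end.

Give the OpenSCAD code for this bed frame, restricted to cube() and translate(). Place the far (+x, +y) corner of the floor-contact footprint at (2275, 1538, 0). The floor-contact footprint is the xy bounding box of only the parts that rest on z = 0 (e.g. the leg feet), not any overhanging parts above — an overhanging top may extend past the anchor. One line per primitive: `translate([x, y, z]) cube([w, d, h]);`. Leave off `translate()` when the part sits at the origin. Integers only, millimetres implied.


translate([294, 497, 0]) cube([84, 84, 508]);
translate([294, 1454, 0]) cube([84, 84, 508]);
translate([2191, 497, 0]) cube([84, 84, 508]);
translate([2191, 1454, 0]) cube([84, 84, 508]);
translate([378, 497, 237]) cube([1813, 28, 198]);
translate([378, 1510, 237]) cube([1813, 28, 198]);
translate([294, 581, 237]) cube([28, 873, 198]);
translate([2247, 581, 237]) cube([28, 873, 198]);
translate([402, 497, 435]) cube([95, 1041, 21]);
translate([521, 497, 435]) cube([95, 1041, 21]);
translate([640, 497, 435]) cube([95, 1041, 21]);
translate([759, 497, 435]) cube([95, 1041, 21]);
translate([878, 497, 435]) cube([95, 1041, 21]);
translate([997, 497, 435]) cube([95, 1041, 21]);
translate([1116, 497, 435]) cube([95, 1041, 21]);
translate([1235, 497, 435]) cube([95, 1041, 21]);
translate([1354, 497, 435]) cube([95, 1041, 21]);
translate([1473, 497, 435]) cube([95, 1041, 21]);
translate([1592, 497, 435]) cube([95, 1041, 21]);
translate([1711, 497, 435]) cube([95, 1041, 21]);
translate([1830, 497, 435]) cube([95, 1041, 21]);
translate([1949, 497, 435]) cube([95, 1041, 21]);
translate([2068, 497, 435]) cube([95, 1041, 21]);


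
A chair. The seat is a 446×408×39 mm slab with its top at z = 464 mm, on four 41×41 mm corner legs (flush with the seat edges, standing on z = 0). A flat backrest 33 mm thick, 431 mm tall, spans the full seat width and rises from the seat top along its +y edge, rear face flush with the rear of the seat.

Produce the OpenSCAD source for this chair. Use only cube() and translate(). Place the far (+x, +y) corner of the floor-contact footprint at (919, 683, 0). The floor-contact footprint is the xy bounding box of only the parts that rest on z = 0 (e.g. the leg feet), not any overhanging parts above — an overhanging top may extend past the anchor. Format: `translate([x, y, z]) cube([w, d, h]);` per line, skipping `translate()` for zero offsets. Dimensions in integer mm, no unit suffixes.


translate([473, 275, 425]) cube([446, 408, 39]);
translate([473, 275, 0]) cube([41, 41, 425]);
translate([878, 275, 0]) cube([41, 41, 425]);
translate([473, 642, 0]) cube([41, 41, 425]);
translate([878, 642, 0]) cube([41, 41, 425]);
translate([473, 650, 464]) cube([446, 33, 431]);


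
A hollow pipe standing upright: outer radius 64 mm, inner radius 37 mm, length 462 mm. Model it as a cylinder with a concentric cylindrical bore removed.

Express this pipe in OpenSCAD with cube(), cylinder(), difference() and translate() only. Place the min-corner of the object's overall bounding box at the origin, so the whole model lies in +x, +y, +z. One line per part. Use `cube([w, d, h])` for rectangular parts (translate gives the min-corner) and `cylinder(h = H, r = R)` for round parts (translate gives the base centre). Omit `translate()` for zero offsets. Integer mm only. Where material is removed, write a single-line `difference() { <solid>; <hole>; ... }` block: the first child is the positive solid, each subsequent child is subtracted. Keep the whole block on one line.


difference() { translate([64, 64, 0]) cylinder(h = 462, r = 64); translate([64, 64, 0]) cylinder(h = 462, r = 37); }


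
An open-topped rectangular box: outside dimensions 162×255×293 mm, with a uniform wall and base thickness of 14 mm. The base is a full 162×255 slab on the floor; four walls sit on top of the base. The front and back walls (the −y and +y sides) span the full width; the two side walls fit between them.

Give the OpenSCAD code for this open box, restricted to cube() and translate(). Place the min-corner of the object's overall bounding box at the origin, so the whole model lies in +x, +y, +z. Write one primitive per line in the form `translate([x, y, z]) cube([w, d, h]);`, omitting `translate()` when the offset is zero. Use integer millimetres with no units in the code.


cube([162, 255, 14]);
translate([0, 0, 14]) cube([162, 14, 279]);
translate([0, 241, 14]) cube([162, 14, 279]);
translate([0, 14, 14]) cube([14, 227, 279]);
translate([148, 14, 14]) cube([14, 227, 279]);


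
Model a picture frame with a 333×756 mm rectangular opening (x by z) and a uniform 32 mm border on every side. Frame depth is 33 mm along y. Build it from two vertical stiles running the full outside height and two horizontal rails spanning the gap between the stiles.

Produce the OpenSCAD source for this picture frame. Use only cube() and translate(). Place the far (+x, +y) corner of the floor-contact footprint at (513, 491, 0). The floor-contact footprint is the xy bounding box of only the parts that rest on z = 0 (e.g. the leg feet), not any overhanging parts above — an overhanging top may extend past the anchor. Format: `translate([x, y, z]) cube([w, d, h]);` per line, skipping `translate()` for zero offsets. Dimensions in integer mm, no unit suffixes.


translate([116, 458, 0]) cube([32, 33, 820]);
translate([481, 458, 0]) cube([32, 33, 820]);
translate([148, 458, 0]) cube([333, 33, 32]);
translate([148, 458, 788]) cube([333, 33, 32]);


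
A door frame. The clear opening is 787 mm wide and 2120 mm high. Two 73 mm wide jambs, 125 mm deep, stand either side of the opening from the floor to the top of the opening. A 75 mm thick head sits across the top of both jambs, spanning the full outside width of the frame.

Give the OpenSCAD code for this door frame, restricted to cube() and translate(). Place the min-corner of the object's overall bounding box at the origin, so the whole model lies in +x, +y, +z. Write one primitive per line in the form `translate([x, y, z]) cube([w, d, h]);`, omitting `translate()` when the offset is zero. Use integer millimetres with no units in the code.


cube([73, 125, 2120]);
translate([860, 0, 0]) cube([73, 125, 2120]);
translate([0, 0, 2120]) cube([933, 125, 75]);


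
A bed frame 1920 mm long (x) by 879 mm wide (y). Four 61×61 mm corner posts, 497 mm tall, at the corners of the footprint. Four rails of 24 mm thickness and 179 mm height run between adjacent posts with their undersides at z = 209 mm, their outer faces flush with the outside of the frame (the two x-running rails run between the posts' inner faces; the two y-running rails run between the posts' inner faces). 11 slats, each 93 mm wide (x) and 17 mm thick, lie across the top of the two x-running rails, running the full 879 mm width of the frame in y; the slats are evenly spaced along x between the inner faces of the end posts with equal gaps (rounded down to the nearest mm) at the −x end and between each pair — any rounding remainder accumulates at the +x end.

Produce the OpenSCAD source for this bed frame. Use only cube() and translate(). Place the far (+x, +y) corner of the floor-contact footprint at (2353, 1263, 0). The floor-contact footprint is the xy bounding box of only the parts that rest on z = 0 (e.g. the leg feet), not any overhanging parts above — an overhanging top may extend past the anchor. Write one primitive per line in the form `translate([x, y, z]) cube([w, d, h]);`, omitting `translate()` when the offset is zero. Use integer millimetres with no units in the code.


// slat z = rail_z + rail_h = 209 + 179 = 388
// slat gap = ⌊(1798 − 11·93) / 12⌋ = 64
translate([433, 384, 0]) cube([61, 61, 497]);
translate([433, 1202, 0]) cube([61, 61, 497]);
translate([2292, 384, 0]) cube([61, 61, 497]);
translate([2292, 1202, 0]) cube([61, 61, 497]);
translate([494, 384, 209]) cube([1798, 24, 179]);
translate([494, 1239, 209]) cube([1798, 24, 179]);
translate([433, 445, 209]) cube([24, 757, 179]);
translate([2329, 445, 209]) cube([24, 757, 179]);
translate([558, 384, 388]) cube([93, 879, 17]);
translate([715, 384, 388]) cube([93, 879, 17]);
translate([872, 384, 388]) cube([93, 879, 17]);
translate([1029, 384, 388]) cube([93, 879, 17]);
translate([1186, 384, 388]) cube([93, 879, 17]);
translate([1343, 384, 388]) cube([93, 879, 17]);
translate([1500, 384, 388]) cube([93, 879, 17]);
translate([1657, 384, 388]) cube([93, 879, 17]);
translate([1814, 384, 388]) cube([93, 879, 17]);
translate([1971, 384, 388]) cube([93, 879, 17]);
translate([2128, 384, 388]) cube([93, 879, 17]);


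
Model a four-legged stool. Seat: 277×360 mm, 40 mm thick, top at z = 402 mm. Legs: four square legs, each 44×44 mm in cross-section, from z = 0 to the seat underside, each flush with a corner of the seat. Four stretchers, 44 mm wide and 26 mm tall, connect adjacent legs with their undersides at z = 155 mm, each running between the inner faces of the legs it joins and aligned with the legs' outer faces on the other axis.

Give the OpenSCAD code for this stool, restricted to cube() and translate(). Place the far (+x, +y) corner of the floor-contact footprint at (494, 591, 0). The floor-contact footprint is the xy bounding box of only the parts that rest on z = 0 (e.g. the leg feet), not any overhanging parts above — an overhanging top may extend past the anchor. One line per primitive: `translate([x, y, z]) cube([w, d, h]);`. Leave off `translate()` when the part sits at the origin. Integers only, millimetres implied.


// leg_h = 402 - 40 = 362
// stretcher span = 277 - 2*44 = 189
translate([217, 231, 362]) cube([277, 360, 40]);
translate([217, 231, 0]) cube([44, 44, 362]);
translate([450, 231, 0]) cube([44, 44, 362]);
translate([217, 547, 0]) cube([44, 44, 362]);
translate([450, 547, 0]) cube([44, 44, 362]);
translate([261, 231, 155]) cube([189, 44, 26]);
translate([261, 547, 155]) cube([189, 44, 26]);
translate([217, 275, 155]) cube([44, 272, 26]);
translate([450, 275, 155]) cube([44, 272, 26]);


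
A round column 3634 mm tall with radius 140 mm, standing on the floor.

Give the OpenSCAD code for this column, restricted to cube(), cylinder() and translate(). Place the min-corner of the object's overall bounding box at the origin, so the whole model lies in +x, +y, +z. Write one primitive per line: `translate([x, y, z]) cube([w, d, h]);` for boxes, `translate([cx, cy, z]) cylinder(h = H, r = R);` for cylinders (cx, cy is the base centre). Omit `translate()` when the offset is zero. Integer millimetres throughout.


translate([140, 140, 0]) cylinder(h = 3634, r = 140);


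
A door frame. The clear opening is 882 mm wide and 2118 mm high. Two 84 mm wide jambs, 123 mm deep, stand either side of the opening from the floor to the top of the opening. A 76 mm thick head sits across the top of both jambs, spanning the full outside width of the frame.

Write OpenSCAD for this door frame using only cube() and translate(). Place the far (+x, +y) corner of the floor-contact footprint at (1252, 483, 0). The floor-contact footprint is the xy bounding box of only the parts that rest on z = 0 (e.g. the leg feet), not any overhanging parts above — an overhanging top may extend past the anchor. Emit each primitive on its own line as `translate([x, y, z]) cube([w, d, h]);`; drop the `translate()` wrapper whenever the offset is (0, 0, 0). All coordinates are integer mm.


translate([202, 360, 0]) cube([84, 123, 2118]);
translate([1168, 360, 0]) cube([84, 123, 2118]);
translate([202, 360, 2118]) cube([1050, 123, 76]);


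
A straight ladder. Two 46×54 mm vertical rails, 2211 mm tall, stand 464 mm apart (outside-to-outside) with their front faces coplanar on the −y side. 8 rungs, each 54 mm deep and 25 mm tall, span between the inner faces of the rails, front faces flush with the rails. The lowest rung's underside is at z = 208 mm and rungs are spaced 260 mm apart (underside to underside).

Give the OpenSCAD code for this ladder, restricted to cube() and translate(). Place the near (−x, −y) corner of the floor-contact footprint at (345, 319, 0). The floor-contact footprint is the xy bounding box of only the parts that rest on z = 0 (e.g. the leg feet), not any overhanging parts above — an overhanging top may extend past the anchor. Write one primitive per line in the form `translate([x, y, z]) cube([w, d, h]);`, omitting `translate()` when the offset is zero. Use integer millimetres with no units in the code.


translate([345, 319, 0]) cube([46, 54, 2211]);
translate([763, 319, 0]) cube([46, 54, 2211]);
translate([391, 319, 208]) cube([372, 54, 25]);
translate([391, 319, 468]) cube([372, 54, 25]);
translate([391, 319, 728]) cube([372, 54, 25]);
translate([391, 319, 988]) cube([372, 54, 25]);
translate([391, 319, 1248]) cube([372, 54, 25]);
translate([391, 319, 1508]) cube([372, 54, 25]);
translate([391, 319, 1768]) cube([372, 54, 25]);
translate([391, 319, 2028]) cube([372, 54, 25]);


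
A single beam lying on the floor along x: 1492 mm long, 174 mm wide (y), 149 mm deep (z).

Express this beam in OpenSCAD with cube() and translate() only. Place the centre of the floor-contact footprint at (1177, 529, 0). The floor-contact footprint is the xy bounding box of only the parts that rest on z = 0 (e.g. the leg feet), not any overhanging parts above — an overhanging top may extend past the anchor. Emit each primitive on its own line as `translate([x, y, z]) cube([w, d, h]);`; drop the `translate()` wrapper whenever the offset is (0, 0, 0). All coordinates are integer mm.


translate([431, 442, 0]) cube([1492, 174, 149]);


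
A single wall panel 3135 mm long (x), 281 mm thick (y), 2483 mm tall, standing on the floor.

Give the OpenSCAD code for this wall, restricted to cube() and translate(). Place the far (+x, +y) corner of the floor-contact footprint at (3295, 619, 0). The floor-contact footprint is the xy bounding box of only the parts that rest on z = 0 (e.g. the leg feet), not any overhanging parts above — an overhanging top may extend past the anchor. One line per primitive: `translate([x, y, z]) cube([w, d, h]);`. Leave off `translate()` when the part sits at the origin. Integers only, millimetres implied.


translate([160, 338, 0]) cube([3135, 281, 2483]);


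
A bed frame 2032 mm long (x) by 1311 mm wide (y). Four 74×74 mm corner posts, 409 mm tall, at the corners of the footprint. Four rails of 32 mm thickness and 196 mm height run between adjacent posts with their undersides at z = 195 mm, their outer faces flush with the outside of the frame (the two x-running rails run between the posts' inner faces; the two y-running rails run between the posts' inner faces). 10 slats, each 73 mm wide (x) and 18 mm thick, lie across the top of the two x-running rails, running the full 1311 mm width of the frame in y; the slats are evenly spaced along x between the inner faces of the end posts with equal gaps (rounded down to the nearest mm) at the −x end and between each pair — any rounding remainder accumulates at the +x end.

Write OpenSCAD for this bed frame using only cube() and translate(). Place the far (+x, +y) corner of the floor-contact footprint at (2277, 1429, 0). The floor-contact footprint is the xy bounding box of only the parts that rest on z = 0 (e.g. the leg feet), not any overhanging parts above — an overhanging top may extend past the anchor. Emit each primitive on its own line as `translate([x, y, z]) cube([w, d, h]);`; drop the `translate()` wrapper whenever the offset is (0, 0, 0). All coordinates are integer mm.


translate([245, 118, 0]) cube([74, 74, 409]);
translate([245, 1355, 0]) cube([74, 74, 409]);
translate([2203, 118, 0]) cube([74, 74, 409]);
translate([2203, 1355, 0]) cube([74, 74, 409]);
translate([319, 118, 195]) cube([1884, 32, 196]);
translate([319, 1397, 195]) cube([1884, 32, 196]);
translate([245, 192, 195]) cube([32, 1163, 196]);
translate([2245, 192, 195]) cube([32, 1163, 196]);
translate([423, 118, 391]) cube([73, 1311, 18]);
translate([600, 118, 391]) cube([73, 1311, 18]);
translate([777, 118, 391]) cube([73, 1311, 18]);
translate([954, 118, 391]) cube([73, 1311, 18]);
translate([1131, 118, 391]) cube([73, 1311, 18]);
translate([1308, 118, 391]) cube([73, 1311, 18]);
translate([1485, 118, 391]) cube([73, 1311, 18]);
translate([1662, 118, 391]) cube([73, 1311, 18]);
translate([1839, 118, 391]) cube([73, 1311, 18]);
translate([2016, 118, 391]) cube([73, 1311, 18]);


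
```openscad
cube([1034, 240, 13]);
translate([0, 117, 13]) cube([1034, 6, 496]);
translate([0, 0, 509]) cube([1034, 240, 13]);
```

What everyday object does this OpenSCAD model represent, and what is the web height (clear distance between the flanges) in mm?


An I-beam. The web height is 496 mm.

Two wide flanges with a thin centred web — an I-beam. Overall 522 mm minus two 13 mm flanges gives a web of 522 − 2·13 = 496 mm.


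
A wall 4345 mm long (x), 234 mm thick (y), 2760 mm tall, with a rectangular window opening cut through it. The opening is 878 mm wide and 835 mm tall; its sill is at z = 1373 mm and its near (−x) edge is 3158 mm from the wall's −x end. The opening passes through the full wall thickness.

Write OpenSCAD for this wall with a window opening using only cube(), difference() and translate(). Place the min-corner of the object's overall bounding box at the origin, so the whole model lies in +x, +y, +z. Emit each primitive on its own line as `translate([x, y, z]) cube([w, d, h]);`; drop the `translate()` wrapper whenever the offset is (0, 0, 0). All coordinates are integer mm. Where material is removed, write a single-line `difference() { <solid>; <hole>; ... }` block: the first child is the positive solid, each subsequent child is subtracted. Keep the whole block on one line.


difference() { cube([4345, 234, 2760]); translate([3158, 0, 1373]) cube([878, 234, 835]); }


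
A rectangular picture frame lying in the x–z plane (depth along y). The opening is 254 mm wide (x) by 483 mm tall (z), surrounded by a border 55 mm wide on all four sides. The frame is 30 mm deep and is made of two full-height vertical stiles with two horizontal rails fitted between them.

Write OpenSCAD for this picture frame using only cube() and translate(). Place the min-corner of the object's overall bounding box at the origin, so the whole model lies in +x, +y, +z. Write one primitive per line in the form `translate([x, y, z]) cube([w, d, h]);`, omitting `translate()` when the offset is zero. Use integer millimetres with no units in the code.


cube([55, 30, 593]);
translate([309, 0, 0]) cube([55, 30, 593]);
translate([55, 0, 0]) cube([254, 30, 55]);
translate([55, 0, 538]) cube([254, 30, 55]);


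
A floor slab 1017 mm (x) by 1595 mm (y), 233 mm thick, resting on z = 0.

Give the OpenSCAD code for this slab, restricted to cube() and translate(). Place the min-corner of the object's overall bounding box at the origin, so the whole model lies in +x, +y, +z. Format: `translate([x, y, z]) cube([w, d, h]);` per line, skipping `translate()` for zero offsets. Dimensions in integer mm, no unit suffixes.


cube([1017, 1595, 233]);


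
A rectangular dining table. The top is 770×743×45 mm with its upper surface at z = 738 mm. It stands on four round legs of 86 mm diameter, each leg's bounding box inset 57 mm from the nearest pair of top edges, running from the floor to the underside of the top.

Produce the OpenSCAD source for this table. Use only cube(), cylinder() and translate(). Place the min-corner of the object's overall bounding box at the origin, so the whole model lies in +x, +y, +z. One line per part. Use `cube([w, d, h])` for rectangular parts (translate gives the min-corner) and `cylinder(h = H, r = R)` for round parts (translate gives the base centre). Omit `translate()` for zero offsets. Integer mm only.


// leg_h = 738 - 45 = 693
translate([0, 0, 693]) cube([770, 743, 45]);
translate([100, 100, 0]) cylinder(h = 693, r = 43);
translate([670, 100, 0]) cylinder(h = 693, r = 43);
translate([100, 643, 0]) cylinder(h = 693, r = 43);
translate([670, 643, 0]) cylinder(h = 693, r = 43);


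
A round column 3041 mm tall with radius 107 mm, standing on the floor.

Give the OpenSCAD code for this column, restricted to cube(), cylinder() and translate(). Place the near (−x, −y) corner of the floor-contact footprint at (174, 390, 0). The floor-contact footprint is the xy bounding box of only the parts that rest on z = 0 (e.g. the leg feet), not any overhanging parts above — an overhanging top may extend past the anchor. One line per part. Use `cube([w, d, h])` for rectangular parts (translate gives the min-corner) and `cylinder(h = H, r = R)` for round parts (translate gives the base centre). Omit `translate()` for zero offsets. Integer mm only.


translate([281, 497, 0]) cylinder(h = 3041, r = 107);


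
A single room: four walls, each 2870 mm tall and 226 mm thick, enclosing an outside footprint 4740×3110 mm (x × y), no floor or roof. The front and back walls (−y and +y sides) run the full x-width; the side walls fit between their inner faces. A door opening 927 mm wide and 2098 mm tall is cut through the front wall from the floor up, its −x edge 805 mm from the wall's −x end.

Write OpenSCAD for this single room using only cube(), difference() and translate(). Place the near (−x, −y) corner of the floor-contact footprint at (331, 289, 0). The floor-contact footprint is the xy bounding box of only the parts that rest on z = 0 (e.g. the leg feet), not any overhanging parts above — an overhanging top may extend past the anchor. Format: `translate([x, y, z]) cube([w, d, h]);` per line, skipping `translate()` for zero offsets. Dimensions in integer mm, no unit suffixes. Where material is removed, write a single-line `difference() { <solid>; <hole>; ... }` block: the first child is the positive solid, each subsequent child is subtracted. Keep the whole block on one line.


difference() { translate([331, 289, 0]) cube([4740, 226, 2870]); translate([1136, 289, 0]) cube([927, 226, 2098]); }
translate([331, 3173, 0]) cube([4740, 226, 2870]);
translate([331, 515, 0]) cube([226, 2658, 2870]);
translate([4845, 515, 0]) cube([226, 2658, 2870]);
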